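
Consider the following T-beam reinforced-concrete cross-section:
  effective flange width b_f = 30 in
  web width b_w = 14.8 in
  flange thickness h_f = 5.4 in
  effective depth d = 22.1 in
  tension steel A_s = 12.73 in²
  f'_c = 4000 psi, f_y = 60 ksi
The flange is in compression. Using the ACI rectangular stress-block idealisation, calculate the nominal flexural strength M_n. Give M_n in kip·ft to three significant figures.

M_n ≈ 1150 kip·ft

Tension: T = A_s f_y = 12.73 × 60 = 763.8 kips.
Try a within the flange: a = T/(0.85 f'_c b_f) = 763.8/(0.85 × 4 × 30) = 7.488 in.
a = 7.488 > h_f = 5.4 in: the block extends into the web. Split into flange-overhang and web parts.
C_f = 0.85 f'_c (b_f − b_w) h_f = 0.85 × 4 × (30 − 14.8) × 5.4 = 279.1 kips.
Remaining web compression depth: a_w = (T − C_f)/(0.85 f'_c b_w) = (763.8 − 279.1)/(0.85 × 4 × 14.8) = 9.632 in.
M_n = C_f(d − h_f/2) + (T − C_f)(d − a_w/2) = 279.1 × (22.1 − 2.7) + 484.7 × (22.1 − 4.816) = 5414.5 + 8377.6 = 13792.1 kip·in.
M_n = 13792.1/12 = 1149.34 kip·ft.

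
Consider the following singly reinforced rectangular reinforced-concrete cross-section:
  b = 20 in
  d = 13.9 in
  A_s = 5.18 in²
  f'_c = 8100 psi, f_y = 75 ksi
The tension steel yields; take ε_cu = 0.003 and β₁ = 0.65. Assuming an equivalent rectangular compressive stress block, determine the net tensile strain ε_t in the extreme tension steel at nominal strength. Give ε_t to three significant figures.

ε_t ≈ 0.00661

a = A_s f_y/(0.85 f'_c b) = 2.821 in.
β₁ = 0.65, so c = a/β₁ = 2.821/0.65 = 4.340 in.
From the linear strain diagram with ε_cu = 0.003: ε_t = 0.003 (d − c)/c = 0.003 × (13.9 − 4.340)/4.340 = 0.00661.
Since ε_t ≥ 0.005, the section is tension-controlled.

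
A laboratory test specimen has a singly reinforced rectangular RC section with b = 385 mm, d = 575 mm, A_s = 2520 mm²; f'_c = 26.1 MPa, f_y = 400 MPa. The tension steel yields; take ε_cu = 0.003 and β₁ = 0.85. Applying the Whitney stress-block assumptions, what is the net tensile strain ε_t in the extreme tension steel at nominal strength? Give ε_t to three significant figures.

ε_t ≈ 0.00942

a = A_s f_y/(0.85 f'_c b) = 118.02 mm.
β₁ = 0.85, so c = a/β₁ = 118.02/0.85 = 138.85 mm.
From the linear strain diagram with ε_cu = 0.003: ε_t = 0.003 (d − c)/c = 0.003 × (575 − 138.85)/138.85 = 0.00942.
Since ε_t ≥ 0.005, the section is tension-controlled.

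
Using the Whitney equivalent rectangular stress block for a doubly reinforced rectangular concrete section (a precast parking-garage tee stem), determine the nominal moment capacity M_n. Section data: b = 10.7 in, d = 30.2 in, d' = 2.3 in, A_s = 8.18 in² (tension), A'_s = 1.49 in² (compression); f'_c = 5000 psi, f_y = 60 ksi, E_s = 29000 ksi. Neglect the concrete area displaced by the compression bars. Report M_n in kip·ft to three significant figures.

Assume both steels yield.
a = (A_s − A'_s) f_y/(0.85 f'_c b) = (8.18 − 1.49) × 60/(0.85 × 5 × 10.7) = 8.827 in.
c = a/β₁ = 8.827/0.8 = 11.034 in; ε'_s = 0.003(c − d')/c = 0.0024 ≥ ε_y = 0.0021, so the compression steel yields.
M_n = (A_s − A'_s) f_y (d − a/2) + A'_s f_y (d − d') = 401.4 × (30.2 − 4.4135) + 89.4 × (30.2 − 2.3) = 10350.7 + 2494.3 = 12845.0 kip·in = 12845.0/12 = 1070.42 kip·ft.

M_n ≈ 1070 kip·ft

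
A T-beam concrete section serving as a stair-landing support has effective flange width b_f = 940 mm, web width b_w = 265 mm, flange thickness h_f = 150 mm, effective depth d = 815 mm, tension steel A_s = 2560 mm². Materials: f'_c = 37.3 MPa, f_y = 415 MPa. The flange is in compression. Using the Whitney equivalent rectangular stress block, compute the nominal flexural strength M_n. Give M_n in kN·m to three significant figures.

M_n ≈ 847 kN·m

Tension: T = A_s f_y = 2560 × 415 = 1062400 N.
Try a within the flange: a = T/(0.85 f'_c b_f) = 1062400/(0.85 × 37.3 × 940) = 35.65 mm.
Since a = 35.65 ≤ h_f = 150 mm, the stress block lies entirely in the flange; analyse as a rectangular beam of width b_f.
M_n = T(d − a/2) = 1062400 × (815 − 17.825) = 846.92 × 10⁶ N·mm.
M_n = 846.92 kN·m.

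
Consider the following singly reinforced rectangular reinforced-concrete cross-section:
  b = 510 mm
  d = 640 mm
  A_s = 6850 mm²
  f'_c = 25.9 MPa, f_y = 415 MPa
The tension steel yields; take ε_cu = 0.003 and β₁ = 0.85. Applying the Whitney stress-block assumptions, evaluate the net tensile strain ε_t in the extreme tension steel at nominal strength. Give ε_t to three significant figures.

ε_t ≈ 0.00345

a = A_s f_y/(0.85 f'_c b) = 253.19 mm.
β₁ = 0.85, so c = a/β₁ = 253.19/0.85 = 297.87 mm.
From the linear strain diagram with ε_cu = 0.003: ε_t = 0.003 (d − c)/c = 0.003 × (640 − 297.87)/297.87 = 0.00345.
ε_t < 0.004 — the section is over-reinforced for flexure under ACI limits.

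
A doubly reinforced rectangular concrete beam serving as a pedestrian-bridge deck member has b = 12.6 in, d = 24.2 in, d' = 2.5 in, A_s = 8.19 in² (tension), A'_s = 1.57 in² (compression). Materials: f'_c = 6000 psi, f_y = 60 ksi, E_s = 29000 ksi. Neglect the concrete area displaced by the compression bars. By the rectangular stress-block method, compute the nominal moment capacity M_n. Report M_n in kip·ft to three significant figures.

Assume both steels yield.
a = (A_s − A'_s) f_y/(0.85 f'_c b) = (8.19 − 1.57) × 60/(0.85 × 6 × 12.6) = 6.181 in.
c = a/β₁ = 6.181/0.75 = 8.241 in; ε'_s = 0.003(c − d')/c = 0.0021 ≥ ε_y = 0.0021, so the compression steel yields.
M_n = (A_s − A'_s) f_y (d − a/2) + A'_s f_y (d − d') = 397.2 × (24.2 − 3.0905) + 94.2 × (24.2 − 2.5) = 8384.7 + 2044.1 = 10428.8 kip·in = 10428.8/12 = 869.07 kip·ft.

M_n ≈ 869 kip·ft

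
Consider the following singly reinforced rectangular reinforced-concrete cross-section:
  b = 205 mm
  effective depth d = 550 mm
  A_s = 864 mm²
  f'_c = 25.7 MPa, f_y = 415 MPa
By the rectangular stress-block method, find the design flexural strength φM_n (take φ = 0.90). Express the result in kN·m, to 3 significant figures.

φM_n ≈ 165 kN·m

T = A_s f_y = 864 × 415 = 358560 N = 358.56 kN.
From C = T: a = T/(0.85 f'_c b) = 358560/(0.85 × 25.7 × 205) = 80.07 mm.
M_n = T(d − a/2) = 358.56 kN × (550 − 40.035) mm = 182.85 kN·m.
φM_n = 0.90 × 182.85 = 164.57 kN·m.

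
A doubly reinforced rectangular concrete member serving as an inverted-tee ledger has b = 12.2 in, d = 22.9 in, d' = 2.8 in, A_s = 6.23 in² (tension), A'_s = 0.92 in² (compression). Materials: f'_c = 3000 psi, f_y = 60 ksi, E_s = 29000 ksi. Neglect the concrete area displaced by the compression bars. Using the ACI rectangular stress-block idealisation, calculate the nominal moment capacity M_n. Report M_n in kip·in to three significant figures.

M_n ≈ 6770 kip·in

Assume both steels yield.
a = (A_s − A'_s) f_y/(0.85 f'_c b) = (6.23 − 0.92) × 60/(0.85 × 3 × 12.2) = 10.241 in.
c = a/β₁ = 10.241/0.85 = 12.048 in; ε'_s = 0.003(c − d')/c = 0.0023 ≥ ε_y = 0.0021, so the compression steel yields.
M_n = (A_s − A'_s) f_y (d − a/2) + A'_s f_y (d − d') = 318.6 × (22.9 − 5.1205) + 55.2 × (22.9 − 2.8) = 5664.5 + 1109.5 = 6774.0 kip·in.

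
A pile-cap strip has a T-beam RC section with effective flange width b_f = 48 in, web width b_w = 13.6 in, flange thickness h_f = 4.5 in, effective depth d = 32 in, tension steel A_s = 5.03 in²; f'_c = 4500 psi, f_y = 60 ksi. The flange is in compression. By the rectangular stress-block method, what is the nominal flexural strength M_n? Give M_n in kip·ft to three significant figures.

M_n ≈ 784 kip·ft

Tension: T = A_s f_y = 5.03 × 60 = 301.8 kips.
Try a within the flange: a = T/(0.85 f'_c b_f) = 301.8/(0.85 × 4.5 × 48) = 1.644 in.
Since a = 1.644 ≤ h_f = 4.5 in, the stress block lies entirely in the flange; analyse as a rectangular beam of width b_f.
M_n = T(d − a/2) = 301.8 × (32 − 0.822) = 9409.5 kip·in.
M_n = 9409.5/12 = 784.13 kip·ft.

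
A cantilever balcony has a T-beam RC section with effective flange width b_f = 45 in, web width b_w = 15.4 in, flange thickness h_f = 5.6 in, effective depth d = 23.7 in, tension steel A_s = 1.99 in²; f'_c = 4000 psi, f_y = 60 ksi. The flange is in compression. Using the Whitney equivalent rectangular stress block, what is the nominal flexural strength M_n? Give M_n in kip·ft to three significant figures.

Tension: T = A_s f_y = 1.99 × 60 = 119.4 kips.
Try a within the flange: a = T/(0.85 f'_c b_f) = 119.4/(0.85 × 4 × 45) = 0.780 in.
Since a = 0.780 ≤ h_f = 5.6 in, the stress block lies entirely in the flange; analyse as a rectangular beam of width b_f.
M_n = T(d − a/2) = 119.4 × (23.7 − 0.39) = 2783.2 kip·in.
M_n = 2783.2/12 = 231.93 kip·ft.

M_n ≈ 232 kip·ft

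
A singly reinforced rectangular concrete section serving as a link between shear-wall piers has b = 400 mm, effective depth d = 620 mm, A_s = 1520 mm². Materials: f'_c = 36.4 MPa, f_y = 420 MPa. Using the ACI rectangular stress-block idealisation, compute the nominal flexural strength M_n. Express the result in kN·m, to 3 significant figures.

T = A_s f_y = 1520 × 420 = 638400 N = 638.4 kN.
From C = T: a = T/(0.85 f'_c b) = 638400/(0.85 × 36.4 × 400) = 51.58 mm.
M_n = T(d − a/2) = 638.4 kN × (620 − 25.79) mm = 379.34 kN·m.

M_n ≈ 379 kN·m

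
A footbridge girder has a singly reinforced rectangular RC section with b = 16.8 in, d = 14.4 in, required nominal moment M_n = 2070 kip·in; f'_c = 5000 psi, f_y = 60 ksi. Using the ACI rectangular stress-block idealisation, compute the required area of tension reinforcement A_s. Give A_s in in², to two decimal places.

From M_n = 0.85 f'_c a b (d − a/2):
a = d − √(d² − 2M_n/(0.85 f'_c b)) = 14.4 − √(14.4² − 2 × 2070/(0.85 × 5 × 16.8)) = 2.178 in.
A_s = 0.85 f'_c a b / f_y = 0.85 × 5 × 2.178 × 16.8 / 60 = 2.592 in².

A_s ≈ 2.59 in²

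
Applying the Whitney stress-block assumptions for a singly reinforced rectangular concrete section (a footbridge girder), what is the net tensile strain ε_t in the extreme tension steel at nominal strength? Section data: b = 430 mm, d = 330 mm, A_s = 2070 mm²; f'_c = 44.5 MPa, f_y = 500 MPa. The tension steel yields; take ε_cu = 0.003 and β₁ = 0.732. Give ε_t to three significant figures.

a = A_s f_y/(0.85 f'_c b) = 63.63 mm.
β₁ = 0.732, so c = a/β₁ = 63.63/0.732 = 86.93 mm.
From the linear strain diagram with ε_cu = 0.003: ε_t = 0.003 (d − c)/c = 0.003 × (330 − 86.93)/86.93 = 0.00839.
Since ε_t ≥ 0.005, the section is tension-controlled.

ε_t ≈ 0.00839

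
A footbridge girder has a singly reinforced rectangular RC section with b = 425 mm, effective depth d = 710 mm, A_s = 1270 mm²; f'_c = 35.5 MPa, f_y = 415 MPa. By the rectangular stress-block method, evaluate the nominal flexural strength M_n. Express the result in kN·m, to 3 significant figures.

T = A_s f_y = 1270 × 415 = 527050 N = 527.05 kN.
From C = T: a = T/(0.85 f'_c b) = 527050/(0.85 × 35.5 × 425) = 41.10 mm.
M_n = T(d − a/2) = 527.05 kN × (710 − 20.55) mm = 363.37 kN·m.

M_n ≈ 363 kN·m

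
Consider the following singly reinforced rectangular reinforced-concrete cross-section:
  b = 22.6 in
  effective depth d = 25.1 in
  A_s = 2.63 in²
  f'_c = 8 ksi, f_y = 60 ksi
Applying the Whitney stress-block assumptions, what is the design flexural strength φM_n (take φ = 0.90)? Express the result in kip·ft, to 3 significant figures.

T = A_s f_y = 2.63 × 60 = 157.8 kips.
a = T/(0.85 f'_c b) = 157.8/(0.85 × 8 × 22.6) = 1.027 in.
M_n = T(d − a/2) = 157.8 × (25.1 − 0.5135) = 3879.7 kip·in = 3879.7/12 = 323.31 kip·ft.
φM_n = 0.90 × 323.31 = 290.98 kip·ft.

φM_n ≈ 291 kip·ft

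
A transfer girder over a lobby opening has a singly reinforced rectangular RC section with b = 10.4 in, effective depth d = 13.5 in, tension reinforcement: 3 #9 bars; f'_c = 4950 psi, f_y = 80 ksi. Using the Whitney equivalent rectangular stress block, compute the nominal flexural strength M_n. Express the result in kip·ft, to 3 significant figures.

M_n ≈ 215 kip·ft

A_s = 3 × 1 = 3 in².
T = A_s f_y = 3 × 80 = 240 kips.
a = T/(0.85 f'_c b) = 240/(0.85 × 4.95 × 10.4) = 5.485 in.
M_n = T(d − a/2) = 240 × (13.5 − 2.7425) = 2581.8 kip·in = 2581.8/12 = 215.15 kip·ft.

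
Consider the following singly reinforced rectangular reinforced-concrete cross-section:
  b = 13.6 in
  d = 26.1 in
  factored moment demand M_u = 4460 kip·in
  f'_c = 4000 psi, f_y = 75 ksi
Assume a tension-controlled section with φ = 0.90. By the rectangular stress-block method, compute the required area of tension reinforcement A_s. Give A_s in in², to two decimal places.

A_s ≈ 2.77 in²

M_n = M_u/φ = 4460/0.90 = 4955.56 kip·in.
From M_n = 0.85 f'_c a b (d − a/2):
a = d − √(d² − 2M_n/(0.85 f'_c b)) = 26.1 − √(26.1² − 2 × 4955.56/(0.85 × 4 × 13.6)) = 4.493 in.
A_s = 0.85 f'_c a b / f_y = 0.85 × 4 × 4.493 × 13.6 / 75 = 2.770 in².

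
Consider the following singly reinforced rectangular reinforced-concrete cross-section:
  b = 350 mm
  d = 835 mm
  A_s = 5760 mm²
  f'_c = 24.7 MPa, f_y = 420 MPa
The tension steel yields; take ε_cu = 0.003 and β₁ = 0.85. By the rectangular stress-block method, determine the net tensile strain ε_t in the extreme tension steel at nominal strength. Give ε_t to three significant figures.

ε_t ≈ 0.00347

a = A_s f_y/(0.85 f'_c b) = 329.22 mm.
β₁ = 0.85, so c = a/β₁ = 329.22/0.85 = 387.32 mm.
From the linear strain diagram with ε_cu = 0.003: ε_t = 0.003 (d − c)/c = 0.003 × (835 − 387.32)/387.32 = 0.00347.
ε_t < 0.004 — the section is over-reinforced for flexure under ACI limits.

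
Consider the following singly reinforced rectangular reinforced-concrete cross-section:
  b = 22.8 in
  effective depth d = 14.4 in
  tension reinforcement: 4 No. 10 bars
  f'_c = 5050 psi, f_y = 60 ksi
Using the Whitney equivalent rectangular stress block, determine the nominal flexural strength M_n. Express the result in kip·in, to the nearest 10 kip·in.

A_s = 4 × 1.27 = 5.08 in².
T = A_s f_y = 5.08 × 60 = 304.8 kips.
a = T/(0.85 f'_c b) = 304.8/(0.85 × 5.05 × 22.8) = 3.114 in.
M_n = T(d − a/2) = 304.8 × (14.4 − 1.557) = 3914.5 kip·in.

M_n ≈ 3910 kip·in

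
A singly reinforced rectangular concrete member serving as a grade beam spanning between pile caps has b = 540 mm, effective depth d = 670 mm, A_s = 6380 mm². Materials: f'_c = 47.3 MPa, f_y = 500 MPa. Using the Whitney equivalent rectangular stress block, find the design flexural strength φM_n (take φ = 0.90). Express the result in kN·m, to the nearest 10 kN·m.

φM_n ≈ 1710 kN·m

T = A_s f_y = 6380 × 500 = 3190000 N = 3190 kN.
From C = T: a = T/(0.85 f'_c b) = 3190000/(0.85 × 47.3 × 540) = 146.93 mm.
M_n = T(d − a/2) = 3190 kN × (670 − 73.465) mm = 1902.95 kN·m.
φM_n = 0.90 × 1902.95 = 1712.66 kN·m.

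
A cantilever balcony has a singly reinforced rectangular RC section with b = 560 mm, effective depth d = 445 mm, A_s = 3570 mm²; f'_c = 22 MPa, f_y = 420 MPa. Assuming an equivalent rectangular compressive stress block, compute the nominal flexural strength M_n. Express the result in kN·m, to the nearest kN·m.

M_n ≈ 560 kN·m

T = A_s f_y = 3570 × 420 = 1499400 N = 1499.4 kN.
From C = T: a = T/(0.85 f'_c b) = 1499400/(0.85 × 22 × 560) = 143.18 mm.
M_n = T(d − a/2) = 1499.4 kN × (445 − 71.59) mm = 559.89 kN·m.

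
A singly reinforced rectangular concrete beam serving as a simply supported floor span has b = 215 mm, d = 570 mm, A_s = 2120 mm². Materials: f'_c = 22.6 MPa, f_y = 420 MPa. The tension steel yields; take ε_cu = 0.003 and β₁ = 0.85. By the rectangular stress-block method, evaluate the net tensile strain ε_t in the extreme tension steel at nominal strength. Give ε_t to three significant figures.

a = A_s f_y/(0.85 f'_c b) = 215.59 mm.
β₁ = 0.85, so c = a/β₁ = 215.59/0.85 = 253.64 mm.
From the linear strain diagram with ε_cu = 0.003: ε_t = 0.003 (d − c)/c = 0.003 × (570 − 253.64)/253.64 = 0.00374.
ε_t < 0.004 — the section is over-reinforced for flexure under ACI limits.

ε_t ≈ 0.00374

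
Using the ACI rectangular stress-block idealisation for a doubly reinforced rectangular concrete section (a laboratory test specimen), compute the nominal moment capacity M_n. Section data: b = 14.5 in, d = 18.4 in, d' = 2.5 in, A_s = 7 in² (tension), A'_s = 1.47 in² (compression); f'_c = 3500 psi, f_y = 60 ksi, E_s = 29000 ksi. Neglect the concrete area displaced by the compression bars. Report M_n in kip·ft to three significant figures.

Assume both steels yield.
a = (A_s − A'_s) f_y/(0.85 f'_c b) = (7 − 1.47) × 60/(0.85 × 3.5 × 14.5) = 7.692 in.
c = a/β₁ = 7.692/0.85 = 9.049 in; ε'_s = 0.003(c − d')/c = 0.0022 ≥ ε_y = 0.0021, so the compression steel yields.
M_n = (A_s − A'_s) f_y (d − a/2) + A'_s f_y (d − d') = 331.8 × (18.4 − 3.846) + 88.2 × (18.4 − 2.5) = 4829.0 + 1402.4 = 6231.4 kip·in = 6231.4/12 = 519.28 kip·ft.

M_n ≈ 519 kip·ft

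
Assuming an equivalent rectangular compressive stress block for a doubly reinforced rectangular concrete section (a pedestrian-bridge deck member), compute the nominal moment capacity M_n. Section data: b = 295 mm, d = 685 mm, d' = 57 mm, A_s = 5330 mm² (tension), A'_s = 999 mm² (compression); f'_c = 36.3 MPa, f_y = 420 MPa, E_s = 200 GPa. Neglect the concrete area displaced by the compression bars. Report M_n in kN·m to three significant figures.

Assume both tension and compression steel yield.
Net tension couple steel: A_s − A'_s = 4331 mm².
a = (A_s − A'_s) f_y / (0.85 f'_c b) = 1819020/(0.85 × 36.3 × 295) = 199.84 mm.
c = a/β₁ = 199.84/0.791 = 252.64 mm; ε'_s = 0.003(c − d')/c = 0.0023 ≥ f_y/E_s = 0.0021, so compression steel does yield.
M_n = (A_s − A'_s) f_y (d − a/2) + A'_s f_y (d − d') = [1819020 × (685 − 99.92) + 419580 × (685 − 57)] × 10⁻⁶ = 1064.27 + 263.50 = 1327.77 kN·m.

M_n ≈ 1330 kN·m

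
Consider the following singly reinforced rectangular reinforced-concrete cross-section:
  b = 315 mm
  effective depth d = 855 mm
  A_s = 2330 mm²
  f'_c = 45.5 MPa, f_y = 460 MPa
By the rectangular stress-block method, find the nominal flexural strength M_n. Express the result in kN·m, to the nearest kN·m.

M_n ≈ 869 kN·m

T = A_s f_y = 2330 × 460 = 1071800 N = 1071.8 kN.
From C = T: a = T/(0.85 f'_c b) = 1071800/(0.85 × 45.5 × 315) = 87.98 mm.
M_n = T(d − a/2) = 1071.8 kN × (855 − 43.99) mm = 869.24 kN·m.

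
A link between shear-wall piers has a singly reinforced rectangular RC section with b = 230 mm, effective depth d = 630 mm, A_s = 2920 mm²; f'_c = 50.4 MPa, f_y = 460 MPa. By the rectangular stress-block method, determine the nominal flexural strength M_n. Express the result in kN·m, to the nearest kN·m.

T = A_s f_y = 2920 × 460 = 1343200 N = 1343.2 kN.
From C = T: a = T/(0.85 f'_c b) = 1343200/(0.85 × 50.4 × 230) = 136.32 mm.
M_n = T(d − a/2) = 1343.2 kN × (630 − 68.16) mm = 754.66 kN·m.

M_n ≈ 755 kN·m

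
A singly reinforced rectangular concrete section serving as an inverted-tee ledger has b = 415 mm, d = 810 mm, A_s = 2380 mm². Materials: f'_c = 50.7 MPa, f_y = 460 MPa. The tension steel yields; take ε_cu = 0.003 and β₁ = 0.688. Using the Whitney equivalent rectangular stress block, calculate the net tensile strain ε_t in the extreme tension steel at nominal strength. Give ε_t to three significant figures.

ε_t ≈ 0.0243

a = A_s f_y/(0.85 f'_c b) = 61.22 mm.
β₁ = 0.688, so c = a/β₁ = 61.22/0.688 = 88.98 mm.
From the linear strain diagram with ε_cu = 0.003: ε_t = 0.003 (d − c)/c = 0.003 × (810 − 88.98)/88.98 = 0.0243.
Since ε_t ≥ 0.005, the section is tension-controlled.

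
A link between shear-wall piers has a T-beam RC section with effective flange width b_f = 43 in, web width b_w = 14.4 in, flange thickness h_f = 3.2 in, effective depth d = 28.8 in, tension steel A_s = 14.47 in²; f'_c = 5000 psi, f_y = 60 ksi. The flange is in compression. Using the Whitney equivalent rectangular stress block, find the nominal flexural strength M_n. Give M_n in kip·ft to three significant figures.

M_n ≈ 1880 kip·ft

Tension: T = A_s f_y = 14.47 × 60 = 868.2 kips.
Try a within the flange: a = T/(0.85 f'_c b_f) = 868.2/(0.85 × 5 × 43) = 4.751 in.
a = 4.751 > h_f = 3.2 in: the block extends into the web. Split into flange-overhang and web parts.
C_f = 0.85 f'_c (b_f − b_w) h_f = 0.85 × 5 × (43 − 14.4) × 3.2 = 389.0 kips.
Remaining web compression depth: a_w = (T − C_f)/(0.85 f'_c b_w) = (868.2 − 389.0)/(0.85 × 5 × 14.4) = 7.830 in.
M_n = C_f(d − h_f/2) + (T − C_f)(d − a_w/2) = 389.0 × (28.8 − 1.6) + 479.2 × (28.8 − 3.915) = 10580.8 + 11924.9 = 22505.7 kip·in.
M_n = 22505.7/12 = 1875.48 kip·ft.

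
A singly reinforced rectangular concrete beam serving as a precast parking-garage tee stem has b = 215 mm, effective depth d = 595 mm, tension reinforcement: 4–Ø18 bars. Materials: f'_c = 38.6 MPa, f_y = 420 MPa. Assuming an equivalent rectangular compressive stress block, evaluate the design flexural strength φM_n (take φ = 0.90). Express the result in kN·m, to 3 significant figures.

φM_n ≈ 217 kN·m

A_s = 4 × 254 = 1016 mm².
T = A_s f_y = 1016 × 420 = 426720 N = 426.72 kN.
From C = T: a = T/(0.85 f'_c b) = 426720/(0.85 × 38.6 × 215) = 60.49 mm.
M_n = T(d − a/2) = 426.72 kN × (595 − 30.245) mm = 240.99 kN·m.
φM_n = 0.90 × 240.99 = 216.89 kN·m.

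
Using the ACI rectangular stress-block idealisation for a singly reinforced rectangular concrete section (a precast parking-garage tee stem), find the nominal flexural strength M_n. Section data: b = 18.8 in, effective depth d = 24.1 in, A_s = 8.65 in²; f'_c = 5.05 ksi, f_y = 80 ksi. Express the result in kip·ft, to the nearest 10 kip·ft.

M_n ≈ 1140 kip·ft

T = A_s f_y = 8.65 × 80 = 692 kips.
a = T/(0.85 f'_c b) = 692/(0.85 × 5.05 × 18.8) = 8.575 in.
M_n = T(d − a/2) = 692 × (24.1 − 4.2875) = 13710.3 kip·in = 13710.3/12 = 1142.53 kip·ft.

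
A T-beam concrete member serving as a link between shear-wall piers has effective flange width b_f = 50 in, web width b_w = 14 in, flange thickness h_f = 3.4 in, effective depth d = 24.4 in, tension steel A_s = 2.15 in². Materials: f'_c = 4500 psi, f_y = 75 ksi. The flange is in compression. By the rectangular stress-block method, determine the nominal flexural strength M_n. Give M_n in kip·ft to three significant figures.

M_n ≈ 322 kip·ft

Tension: T = A_s f_y = 2.15 × 75 = 161.25 kips.
Try a within the flange: a = T/(0.85 f'_c b_f) = 161.25/(0.85 × 4.5 × 50) = 0.843 in.
Since a = 0.843 ≤ h_f = 3.4 in, the stress block lies entirely in the flange; analyse as a rectangular beam of width b_f.
M_n = T(d − a/2) = 161.25 × (24.4 − 0.4215) = 3866.5 kip·in.
M_n = 3866.5/12 = 322.21 kip·ft.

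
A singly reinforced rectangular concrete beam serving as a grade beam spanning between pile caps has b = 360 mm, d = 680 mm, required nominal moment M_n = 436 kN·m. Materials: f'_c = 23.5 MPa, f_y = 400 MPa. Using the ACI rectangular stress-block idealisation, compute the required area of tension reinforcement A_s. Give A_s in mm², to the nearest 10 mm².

A_s ≈ 1720 mm²

With M_n = 0.85 f'_c a b (d − a/2), solve the quadratic for a:
a = d − √(d² − 2M_n/(0.85 f'_c b)) = 680 − √(680² − 2 × 436×10⁶/(0.85 × 23.5 × 360)) = 95.93 mm.
A_s = 0.85 f'_c a b / f_y = 0.85 × 23.5 × 95.93 × 360 / 400 = 1724.6 mm².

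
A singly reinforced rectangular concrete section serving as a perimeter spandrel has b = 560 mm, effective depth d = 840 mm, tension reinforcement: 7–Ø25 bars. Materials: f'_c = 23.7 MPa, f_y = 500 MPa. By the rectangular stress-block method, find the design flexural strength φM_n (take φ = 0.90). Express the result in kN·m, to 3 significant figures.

φM_n ≈ 1180 kN·m

A_s = 7 × 491 = 3437 mm².
T = A_s f_y = 3437 × 500 = 1718500 N = 1718.5 kN.
From C = T: a = T/(0.85 f'_c b) = 1718500/(0.85 × 23.7 × 560) = 152.33 mm.
M_n = T(d − a/2) = 1718.5 kN × (840 − 76.165) mm = 1312.65 kN·m.
φM_n = 0.90 × 1312.65 = 1181.39 kN·m.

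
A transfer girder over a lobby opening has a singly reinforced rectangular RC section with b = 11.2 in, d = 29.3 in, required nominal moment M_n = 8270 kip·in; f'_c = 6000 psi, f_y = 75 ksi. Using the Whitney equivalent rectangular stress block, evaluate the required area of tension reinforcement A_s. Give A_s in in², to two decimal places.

From M_n = 0.85 f'_c a b (d − a/2):
a = d − √(d² − 2M_n/(0.85 f'_c b)) = 29.3 − √(29.3² − 2 × 8270/(0.85 × 6 × 11.2)) = 5.448 in.
A_s = 0.85 f'_c a b / f_y = 0.85 × 6 × 5.448 × 11.2 / 75 = 4.149 in².

A_s ≈ 4.15 in²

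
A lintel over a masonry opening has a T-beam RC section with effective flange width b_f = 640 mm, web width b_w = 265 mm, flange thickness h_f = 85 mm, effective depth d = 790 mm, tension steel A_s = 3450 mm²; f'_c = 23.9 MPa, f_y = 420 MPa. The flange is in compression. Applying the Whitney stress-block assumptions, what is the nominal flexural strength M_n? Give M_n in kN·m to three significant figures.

M_n ≈ 1060 kN·m

Tension: T = A_s f_y = 3450 × 420 = 1449000 N.
Try a within the flange: a = T/(0.85 f'_c b_f) = 1449000/(0.85 × 23.9 × 640) = 111.45 mm.
a = 111.45 > h_f = 85 mm: the block extends into the web. Split into flange-overhang and web parts.
C_f = 0.85 f'_c (b_f − b_w) h_f = 0.85 × 23.9 × (640 − 265) × 85 = 647541 N.
Remaining web compression depth: a_w = (T − C_f)/(0.85 f'_c b_w) = (1449000 − 647541)/(0.85 × 23.9 × 265) = 148.87 mm.
M_n = C_f(d − h_f/2) + (T − C_f)(d − a_w/2) = 647541 × (790 − 42.5) + 801459 × (790 − 74.435) = 484.04 + 573.50 = 1057.54 × 10⁶ N·mm.
M_n = 1057.54 kN·m.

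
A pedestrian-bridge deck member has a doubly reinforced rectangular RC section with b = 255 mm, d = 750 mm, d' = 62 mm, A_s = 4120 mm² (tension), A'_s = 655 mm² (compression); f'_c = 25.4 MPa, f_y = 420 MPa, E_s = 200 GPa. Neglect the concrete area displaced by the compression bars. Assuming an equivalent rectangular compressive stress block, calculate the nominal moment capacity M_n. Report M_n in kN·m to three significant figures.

M_n ≈ 1090 kN·m

Assume both tension and compression steel yield.
Net tension couple steel: A_s − A'_s = 3465 mm².
a = (A_s − A'_s) f_y / (0.85 f'_c b) = 1455300/(0.85 × 25.4 × 255) = 264.34 mm.
c = a/β₁ = 264.34/0.85 = 310.99 mm; ε'_s = 0.003(c − d')/c = 0.0024 ≥ f_y/E_s = 0.0021, so compression steel does yield.
M_n = (A_s − A'_s) f_y (d − a/2) + A'_s f_y (d − d') = [1455300 × (750 − 132.17) + 275100 × (750 − 62)] × 10⁻⁶ = 899.13 + 189.27 = 1088.40 kN·m.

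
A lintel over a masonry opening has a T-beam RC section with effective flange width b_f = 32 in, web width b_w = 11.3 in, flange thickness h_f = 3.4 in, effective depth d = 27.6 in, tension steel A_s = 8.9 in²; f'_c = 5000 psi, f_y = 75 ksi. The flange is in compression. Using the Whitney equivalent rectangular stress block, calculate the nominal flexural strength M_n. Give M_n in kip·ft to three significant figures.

M_n ≈ 1380 kip·ft

Tension: T = A_s f_y = 8.9 × 75 = 667.5 kips.
Try a within the flange: a = T/(0.85 f'_c b_f) = 667.5/(0.85 × 5 × 32) = 4.908 in.
a = 4.908 > h_f = 3.4 in: the block extends into the web. Split into flange-overhang and web parts.
C_f = 0.85 f'_c (b_f − b_w) h_f = 0.85 × 5 × (32 − 11.3) × 3.4 = 299.1 kips.
Remaining web compression depth: a_w = (T − C_f)/(0.85 f'_c b_w) = (667.5 − 299.1)/(0.85 × 5 × 11.3) = 7.671 in.
M_n = C_f(d − h_f/2) + (T − C_f)(d − a_w/2) = 299.1 × (27.6 − 1.7) + 368.4 × (27.6 − 3.8355) = 7746.7 + 8754.8 = 16501.5 kip·in.
M_n = 16501.5/12 = 1375.13 kip·ft.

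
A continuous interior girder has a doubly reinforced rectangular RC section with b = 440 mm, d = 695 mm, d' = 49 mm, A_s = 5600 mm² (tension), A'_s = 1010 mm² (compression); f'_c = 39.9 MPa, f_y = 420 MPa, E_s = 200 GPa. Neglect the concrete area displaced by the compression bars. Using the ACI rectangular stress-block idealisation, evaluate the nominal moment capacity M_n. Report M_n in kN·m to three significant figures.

Assume both tension and compression steel yield.
Net tension couple steel: A_s − A'_s = 4590 mm².
a = (A_s − A'_s) f_y / (0.85 f'_c b) = 1927800/(0.85 × 39.9 × 440) = 129.19 mm.
c = a/β₁ = 129.19/0.765 = 168.88 mm; ε'_s = 0.003(c − d')/c = 0.0021 ≥ f_y/E_s = 0.0021, so compression steel does yield.
M_n = (A_s − A'_s) f_y (d − a/2) + A'_s f_y (d − d') = [1927800 × (695 − 64.595) + 424200 × (695 − 49)] × 10⁻⁶ = 1215.29 + 274.03 = 1489.32 kN·m.

M_n ≈ 1490 kN·m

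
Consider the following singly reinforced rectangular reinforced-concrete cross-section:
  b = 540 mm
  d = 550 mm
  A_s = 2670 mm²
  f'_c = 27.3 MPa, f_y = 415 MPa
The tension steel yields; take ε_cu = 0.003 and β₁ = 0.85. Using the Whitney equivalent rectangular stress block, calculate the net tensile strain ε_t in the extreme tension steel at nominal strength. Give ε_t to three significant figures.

ε_t ≈ 0.0129

a = A_s f_y/(0.85 f'_c b) = 88.43 mm.
β₁ = 0.85, so c = a/β₁ = 88.43/0.85 = 104.04 mm.
From the linear strain diagram with ε_cu = 0.003: ε_t = 0.003 (d − c)/c = 0.003 × (550 − 104.04)/104.04 = 0.0129.
Since ε_t ≥ 0.005, the section is tension-controlled.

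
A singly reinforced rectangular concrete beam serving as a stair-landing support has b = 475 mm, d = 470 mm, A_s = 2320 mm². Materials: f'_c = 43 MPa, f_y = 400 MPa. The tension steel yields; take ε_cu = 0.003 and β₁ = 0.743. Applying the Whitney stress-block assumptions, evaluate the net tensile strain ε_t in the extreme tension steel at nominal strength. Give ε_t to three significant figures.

ε_t ≈ 0.0166

a = A_s f_y/(0.85 f'_c b) = 53.45 mm.
β₁ = 0.743, so c = a/β₁ = 53.45/0.743 = 71.94 mm.
From the linear strain diagram with ε_cu = 0.003: ε_t = 0.003 (d − c)/c = 0.003 × (470 − 71.94)/71.94 = 0.0166.
Since ε_t ≥ 0.005, the section is tension-controlled.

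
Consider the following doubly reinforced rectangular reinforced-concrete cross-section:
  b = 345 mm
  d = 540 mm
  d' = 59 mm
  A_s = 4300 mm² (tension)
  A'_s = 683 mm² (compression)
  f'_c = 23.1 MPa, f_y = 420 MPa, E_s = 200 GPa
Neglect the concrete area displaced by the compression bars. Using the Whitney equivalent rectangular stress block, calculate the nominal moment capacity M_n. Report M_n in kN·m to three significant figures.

M_n ≈ 788 kN·m

Assume both tension and compression steel yield.
Net tension couple steel: A_s − A'_s = 3617 mm².
a = (A_s − A'_s) f_y / (0.85 f'_c b) = 1519140/(0.85 × 23.1 × 345) = 224.26 mm.
c = a/β₁ = 224.26/0.85 = 263.84 mm; ε'_s = 0.003(c − d')/c = 0.0023 ≥ f_y/E_s = 0.0021, so compression steel does yield.
M_n = (A_s − A'_s) f_y (d − a/2) + A'_s f_y (d − d') = [1519140 × (540 − 112.13) + 286860 × (540 − 59)] × 10⁻⁶ = 649.99 + 137.98 = 787.97 kN·m.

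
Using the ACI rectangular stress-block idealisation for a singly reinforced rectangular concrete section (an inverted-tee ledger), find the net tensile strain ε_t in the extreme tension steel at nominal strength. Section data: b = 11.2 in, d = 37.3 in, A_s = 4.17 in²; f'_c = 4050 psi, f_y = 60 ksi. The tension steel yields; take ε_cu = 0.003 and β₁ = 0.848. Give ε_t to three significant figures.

ε_t ≈ 0.0116

a = A_s f_y/(0.85 f'_c b) = 6.489 in.
β₁ = 0.848, so c = a/β₁ = 6.489/0.848 = 7.652 in.
From the linear strain diagram with ε_cu = 0.003: ε_t = 0.003 (d − c)/c = 0.003 × (37.3 − 7.652)/7.652 = 0.0116.
Since ε_t ≥ 0.005, the section is tension-controlled.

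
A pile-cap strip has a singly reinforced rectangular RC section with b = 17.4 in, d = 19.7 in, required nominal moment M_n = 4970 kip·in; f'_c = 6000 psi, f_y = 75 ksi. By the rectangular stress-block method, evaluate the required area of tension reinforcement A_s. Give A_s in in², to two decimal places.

From M_n = 0.85 f'_c a b (d − a/2):
a = d − √(d² − 2M_n/(0.85 f'_c b)) = 19.7 − √(19.7² − 2 × 4970/(0.85 × 6 × 17.4)) = 3.084 in.
A_s = 0.85 f'_c a b / f_y = 0.85 × 6 × 3.084 × 17.4 / 75 = 3.649 in².

A_s ≈ 3.65 in²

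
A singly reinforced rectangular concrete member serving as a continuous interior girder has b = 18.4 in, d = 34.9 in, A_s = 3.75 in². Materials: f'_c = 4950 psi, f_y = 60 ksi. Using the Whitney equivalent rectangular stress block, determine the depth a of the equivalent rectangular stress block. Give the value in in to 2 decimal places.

a ≈ 2.91 in

T = A_s f_y = 3.75 × 60 = 225 kips.
a = T/(0.85 f'_c b) = 225/(0.85 × 4.95 × 18.4) = 2.91 in.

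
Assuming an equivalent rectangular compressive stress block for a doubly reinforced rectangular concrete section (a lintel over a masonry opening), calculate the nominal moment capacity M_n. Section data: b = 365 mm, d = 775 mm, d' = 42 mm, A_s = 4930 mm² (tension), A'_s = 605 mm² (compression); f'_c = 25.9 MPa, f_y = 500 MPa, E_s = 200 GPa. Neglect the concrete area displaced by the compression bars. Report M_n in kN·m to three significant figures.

Assume both tension and compression steel yield.
Net tension couple steel: A_s − A'_s = 4325 mm².
a = (A_s − A'_s) f_y / (0.85 f'_c b) = 2162500/(0.85 × 25.9 × 365) = 269.12 mm.
c = a/β₁ = 269.12/0.85 = 316.61 mm; ε'_s = 0.003(c − d')/c = 0.0026 ≥ f_y/E_s = 0.0025, so compression steel does yield.
M_n = (A_s − A'_s) f_y (d − a/2) + A'_s f_y (d − d') = [2162500 × (775 − 134.56) + 302500 × (775 − 42)] × 10⁻⁶ = 1384.95 + 221.73 = 1606.68 kN·m.

M_n ≈ 1610 kN·m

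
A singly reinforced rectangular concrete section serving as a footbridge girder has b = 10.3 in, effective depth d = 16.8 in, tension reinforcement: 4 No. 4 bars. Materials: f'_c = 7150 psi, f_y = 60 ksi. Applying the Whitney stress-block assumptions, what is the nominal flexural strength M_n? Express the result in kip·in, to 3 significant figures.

A_s = 4 × 0.2 = 0.8 in².
T = A_s f_y = 0.8 × 60 = 48 kips.
a = T/(0.85 f'_c b) = 48/(0.85 × 7.15 × 10.3) = 0.767 in.
M_n = T(d − a/2) = 48 × (16.8 − 0.3835) = 788.0 kip·in.

M_n ≈ 788 kip·in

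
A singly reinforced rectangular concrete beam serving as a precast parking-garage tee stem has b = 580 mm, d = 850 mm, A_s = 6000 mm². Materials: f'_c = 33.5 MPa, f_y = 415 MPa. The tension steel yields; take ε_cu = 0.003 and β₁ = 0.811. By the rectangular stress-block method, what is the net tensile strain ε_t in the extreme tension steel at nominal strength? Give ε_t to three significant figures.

a = A_s f_y/(0.85 f'_c b) = 150.77 mm.
β₁ = 0.811, so c = a/β₁ = 150.77/0.811 = 185.91 mm.
From the linear strain diagram with ε_cu = 0.003: ε_t = 0.003 (d − c)/c = 0.003 × (850 − 185.91)/185.91 = 0.0107.
Since ε_t ≥ 0.005, the section is tension-controlled.

ε_t ≈ 0.0107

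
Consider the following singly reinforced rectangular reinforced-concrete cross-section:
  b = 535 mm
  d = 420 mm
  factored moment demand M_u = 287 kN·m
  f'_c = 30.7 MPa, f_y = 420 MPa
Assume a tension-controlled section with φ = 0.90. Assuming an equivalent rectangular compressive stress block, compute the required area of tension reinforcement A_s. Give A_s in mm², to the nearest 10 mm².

A_s ≈ 1940 mm²

M_n = M_u/φ = 287/0.90 = 318.889 kN·m.
With M_n = 0.85 f'_c a b (d − a/2), solve the quadratic for a:
a = d − √(d² − 2M_n/(0.85 f'_c b)) = 420 − √(420² − 2 × 318.889×10⁶/(0.85 × 30.7 × 535)) = 58.45 mm.
A_s = 0.85 f'_c a b / f_y = 0.85 × 30.7 × 58.45 × 535 / 420 = 1942.9 mm².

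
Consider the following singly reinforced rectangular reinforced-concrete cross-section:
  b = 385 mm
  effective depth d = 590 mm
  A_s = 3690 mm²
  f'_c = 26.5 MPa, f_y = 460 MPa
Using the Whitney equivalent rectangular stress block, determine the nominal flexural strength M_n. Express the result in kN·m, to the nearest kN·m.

M_n ≈ 835 kN·m

T = A_s f_y = 3690 × 460 = 1697400 N = 1697.4 kN.
From C = T: a = T/(0.85 f'_c b) = 1697400/(0.85 × 26.5 × 385) = 195.73 mm.
M_n = T(d − a/2) = 1697.4 kN × (590 − 97.865) mm = 835.35 kN·m.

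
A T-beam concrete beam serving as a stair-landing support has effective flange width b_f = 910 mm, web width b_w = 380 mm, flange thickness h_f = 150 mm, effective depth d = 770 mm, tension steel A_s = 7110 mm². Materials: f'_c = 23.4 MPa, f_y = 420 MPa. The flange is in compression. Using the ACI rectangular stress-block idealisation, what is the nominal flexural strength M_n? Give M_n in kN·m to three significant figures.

Tension: T = A_s f_y = 7110 × 420 = 2986200 N.
Try a within the flange: a = T/(0.85 f'_c b_f) = 2986200/(0.85 × 23.4 × 910) = 164.98 mm.
a = 164.98 > h_f = 150 mm: the block extends into the web. Split into flange-overhang and web parts.
C_f = 0.85 f'_c (b_f − b_w) h_f = 0.85 × 23.4 × (910 − 380) × 150 = 1581255 N.
Remaining web compression depth: a_w = (T − C_f)/(0.85 f'_c b_w) = (2986200 − 1581255)/(0.85 × 23.4 × 380) = 185.88 mm.
M_n = C_f(d − h_f/2) + (T − C_f)(d − a_w/2) = 1581255 × (770 − 75) + 1404945 × (770 − 92.94) = 1098.97 + 951.23 = 2050.20 × 10⁶ N·mm.
M_n = 2050.20 kN·m.

M_n ≈ 2050 kN·m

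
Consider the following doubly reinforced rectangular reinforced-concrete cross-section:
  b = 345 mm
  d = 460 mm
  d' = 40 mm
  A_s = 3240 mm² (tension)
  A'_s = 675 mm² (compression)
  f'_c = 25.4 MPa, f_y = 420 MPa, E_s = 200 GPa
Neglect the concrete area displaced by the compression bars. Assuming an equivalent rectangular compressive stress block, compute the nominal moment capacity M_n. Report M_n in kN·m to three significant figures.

Assume both tension and compression steel yield.
Net tension couple steel: A_s − A'_s = 2565 mm².
a = (A_s − A'_s) f_y / (0.85 f'_c b) = 1077300/(0.85 × 25.4 × 345) = 144.63 mm.
c = a/β₁ = 144.63/0.85 = 170.15 mm; ε'_s = 0.003(c − d')/c = 0.0023 ≥ f_y/E_s = 0.0021, so compression steel does yield.
M_n = (A_s − A'_s) f_y (d − a/2) + A'_s f_y (d − d') = [1077300 × (460 − 72.315) + 283500 × (460 − 40)] × 10⁻⁶ = 417.65 + 119.07 = 536.72 kN·m.

M_n ≈ 537 kN·m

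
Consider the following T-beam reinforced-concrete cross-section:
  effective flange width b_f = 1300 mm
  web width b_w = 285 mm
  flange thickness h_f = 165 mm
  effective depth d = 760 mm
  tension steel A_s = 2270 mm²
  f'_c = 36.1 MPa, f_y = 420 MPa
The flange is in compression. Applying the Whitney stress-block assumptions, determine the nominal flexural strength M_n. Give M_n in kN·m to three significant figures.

Tension: T = A_s f_y = 2270 × 420 = 953400 N.
Try a within the flange: a = T/(0.85 f'_c b_f) = 953400/(0.85 × 36.1 × 1300) = 23.90 mm.
Since a = 23.90 ≤ h_f = 165 mm, the stress block lies entirely in the flange; analyse as a rectangular beam of width b_f.
M_n = T(d − a/2) = 953400 × (760 − 11.95) = 713.19 × 10⁶ N·mm.
M_n = 713.19 kN·m.

M_n ≈ 713 kN·m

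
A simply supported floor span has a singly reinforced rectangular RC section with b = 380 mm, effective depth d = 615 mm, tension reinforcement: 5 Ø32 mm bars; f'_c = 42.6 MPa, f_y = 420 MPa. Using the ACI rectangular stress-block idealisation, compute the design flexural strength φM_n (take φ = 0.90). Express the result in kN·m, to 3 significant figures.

φM_n ≈ 841 kN·m

A_s = 5 × 804 = 4020 mm².
T = A_s f_y = 4020 × 420 = 1688400 N = 1688.4 kN.
From C = T: a = T/(0.85 f'_c b) = 1688400/(0.85 × 42.6 × 380) = 122.71 mm.
M_n = T(d − a/2) = 1688.4 kN × (615 − 61.355) mm = 934.77 kN·m.
φM_n = 0.90 × 934.77 = 841.29 kN·m.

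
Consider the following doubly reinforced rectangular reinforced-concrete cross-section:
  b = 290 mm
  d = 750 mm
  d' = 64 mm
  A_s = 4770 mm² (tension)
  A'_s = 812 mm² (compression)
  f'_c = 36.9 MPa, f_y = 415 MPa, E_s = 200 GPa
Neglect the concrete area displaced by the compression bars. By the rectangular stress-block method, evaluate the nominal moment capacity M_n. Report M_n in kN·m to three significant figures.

M_n ≈ 1310 kN·m

Assume both tension and compression steel yield.
Net tension couple steel: A_s − A'_s = 3958 mm².
a = (A_s − A'_s) f_y / (0.85 f'_c b) = 1642570/(0.85 × 36.9 × 290) = 180.58 mm.
c = a/β₁ = 180.58/0.786 = 229.75 mm; ε'_s = 0.003(c − d')/c = 0.0022 ≥ f_y/E_s = 0.0021, so compression steel does yield.
M_n = (A_s − A'_s) f_y (d − a/2) + A'_s f_y (d − d') = [1642570 × (750 − 90.29) + 336980 × (750 − 64)] × 10⁻⁶ = 1083.62 + 231.17 = 1314.79 kN·m.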